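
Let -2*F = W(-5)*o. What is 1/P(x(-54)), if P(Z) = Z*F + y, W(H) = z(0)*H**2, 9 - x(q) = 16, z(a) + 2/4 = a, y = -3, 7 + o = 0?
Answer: 4/1213 ≈ 0.0032976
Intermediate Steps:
o = -7 (o = -7 + 0 = -7)
z(a) = -1/2 + a
x(q) = -7 (x(q) = 9 - 1*16 = 9 - 16 = -7)
W(H) = -H**2/2 (W(H) = (-1/2 + 0)*H**2 = -H**2/2)
F = -175/4 (F = -(-1/2*(-5)**2)*(-7)/2 = -(-1/2*25)*(-7)/2 = -(-25)*(-7)/4 = -1/2*175/2 = -175/4 ≈ -43.750)
P(Z) = -3 - 175*Z/4 (P(Z) = Z*(-175/4) - 3 = -175*Z/4 - 3 = -3 - 175*Z/4)
1/P(x(-54)) = 1/(-3 - 175/4*(-7)) = 1/(-3 + 1225/4) = 1/(1213/4) = 4/1213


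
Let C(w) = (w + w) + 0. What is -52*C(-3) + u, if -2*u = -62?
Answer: 343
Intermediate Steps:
u = 31 (u = -½*(-62) = 31)
C(w) = 2*w (C(w) = 2*w + 0 = 2*w)
-52*C(-3) + u = -104*(-3) + 31 = -52*(-6) + 31 = 312 + 31 = 343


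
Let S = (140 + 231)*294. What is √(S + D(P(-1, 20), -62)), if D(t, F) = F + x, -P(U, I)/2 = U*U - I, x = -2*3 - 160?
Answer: 3*√12094 ≈ 329.92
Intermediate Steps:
x = -166 (x = -6 - 160 = -166)
P(U, I) = -2*U² + 2*I (P(U, I) = -2*(U*U - I) = -2*(U² - I) = -2*U² + 2*I)
S = 109074 (S = 371*294 = 109074)
D(t, F) = -166 + F (D(t, F) = F - 166 = -166 + F)
√(S + D(P(-1, 20), -62)) = √(109074 + (-166 - 62)) = √(109074 - 228) = √108846 = 3*√12094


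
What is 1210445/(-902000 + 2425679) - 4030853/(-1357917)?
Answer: 2595136637084/689676538881 ≈ 3.7628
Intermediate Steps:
1210445/(-902000 + 2425679) - 4030853/(-1357917) = 1210445/1523679 - 4030853*(-1/1357917) = 1210445*(1/1523679) + 4030853/1357917 = 1210445/1523679 + 4030853/1357917 = 2595136637084/689676538881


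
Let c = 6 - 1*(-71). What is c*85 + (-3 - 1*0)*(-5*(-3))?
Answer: 6500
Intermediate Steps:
c = 77 (c = 6 + 71 = 77)
c*85 + (-3 - 1*0)*(-5*(-3)) = 77*85 + (-3 - 1*0)*(-5*(-3)) = 6545 + (-3 + 0)*15 = 6545 - 3*15 = 6545 - 45 = 6500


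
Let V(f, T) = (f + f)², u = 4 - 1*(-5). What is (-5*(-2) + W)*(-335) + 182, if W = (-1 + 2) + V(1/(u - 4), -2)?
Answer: -17783/5 ≈ -3556.6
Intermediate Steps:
u = 9 (u = 4 + 5 = 9)
V(f, T) = 4*f² (V(f, T) = (2*f)² = 4*f²)
W = 29/25 (W = (-1 + 2) + 4*(1/(9 - 4))² = 1 + 4*(1/5)² = 1 + 4*(⅕)² = 1 + 4*(1/25) = 1 + 4/25 = 29/25 ≈ 1.1600)
(-5*(-2) + W)*(-335) + 182 = (-5*(-2) + 29/25)*(-335) + 182 = (10 + 29/25)*(-335) + 182 = (279/25)*(-335) + 182 = -18693/5 + 182 = -17783/5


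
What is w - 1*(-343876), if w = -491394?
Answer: -147518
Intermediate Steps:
w - 1*(-343876) = -491394 - 1*(-343876) = -491394 + 343876 = -147518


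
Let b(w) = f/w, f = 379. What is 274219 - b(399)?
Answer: 109413002/399 ≈ 2.7422e+5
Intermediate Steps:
b(w) = 379/w
274219 - b(399) = 274219 - 379/399 = 109413002/399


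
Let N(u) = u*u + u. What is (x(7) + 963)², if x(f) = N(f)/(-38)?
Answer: 333756361/361 ≈ 9.2453e+5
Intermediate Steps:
N(u) = u + u² (N(u) = u² + u = u + u²)
x(f) = -f*(1 + f)/38 (x(f) = (f*(1 + f))/(-38) = (f*(1 + f))*(-1/38) = -f*(1 + f)/38)
(x(7) + 963)² = (-1/38*7*(1 + 7) + 963)² = (-1/38*7*8 + 963)² = (-28/19 + 963)² = (18269/19)² = 333756361/361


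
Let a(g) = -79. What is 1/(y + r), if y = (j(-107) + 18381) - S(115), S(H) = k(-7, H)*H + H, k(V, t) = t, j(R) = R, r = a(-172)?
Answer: 1/4855 ≈ 0.00020597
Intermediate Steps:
r = -79
S(H) = H + H² (S(H) = H*H + H = H² + H = H + H²)
y = 4934 (y = (-107 + 18381) - 115*(1 + 115) = 18274 - 115*116 = 18274 - 1*13340 = 18274 - 13340 = 4934)
1/(y + r) = 1/(4934 - 79) = 1/4855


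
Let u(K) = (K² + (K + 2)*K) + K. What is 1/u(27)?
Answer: 1/1539 ≈ 0.00064977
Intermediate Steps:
u(K) = K + K² + K*(2 + K) (u(K) = (K² + (2 + K)*K) + K = (K² + K*(2 + K)) + K = K + K² + K*(2 + K))
1/u(27) = 1/(27*(3 + 2*27)) = 1/(27*(3 + 54)) = 1/(27*57) = 1/1539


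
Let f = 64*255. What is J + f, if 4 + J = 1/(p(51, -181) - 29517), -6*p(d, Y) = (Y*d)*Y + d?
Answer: 5025230103/307994 ≈ 16316.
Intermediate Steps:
p(d, Y) = -d/6 - d*Y²/6 (p(d, Y) = -((Y*d)*Y + d)/6 = -(d*Y² + d)/6 = -(d + d*Y²)/6 = -d/6 - d*Y²/6)
J = -1231977/307994 (J = -4 + 1/(-⅙*51*(1 + (-181)²) - 29517) = -4 + 1/(-⅙*51*(1 + 32761) - 29517) = -4 + 1/(-⅙*51*32762 - 29517) = -4 + 1/(-278477 - 29517) = -4 + 1/(-307994) = -4 - 1/307994 = -1231977/307994 ≈ -4.0000)
f = 16320
J + f = -1231977/307994 + 16320 = 5025230103/307994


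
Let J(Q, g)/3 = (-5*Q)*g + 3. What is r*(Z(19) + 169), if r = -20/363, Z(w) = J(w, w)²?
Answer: -584500100/363 ≈ -1.6102e+6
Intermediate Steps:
J(Q, g) = 9 - 15*Q*g (J(Q, g) = 3*((-5*Q)*g + 3) = 3*(-5*Q*g + 3) = 3*(3 - 5*Q*g) = 9 - 15*Q*g)
Z(w) = (9 - 15*w²)² (Z(w) = (9 - 15*w*w)² = (9 - 15*w²)²)
r = -20/363 (r = -20*1/363 = -20/363 ≈ -0.055096)
r*(Z(19) + 169) = -20*(9*(-3 + 5*19²)² + 169)/363 = -20*(9*(-3 + 5*361)² + 169)/363 = -20*(9*(-3 + 1805)² + 169)/363 = -20*(9*1802² + 169)/363 = -20*(9*3247204 + 169)/363 = -20*(29224836 + 169)/363 = -20/363*29225005 = -584500100/363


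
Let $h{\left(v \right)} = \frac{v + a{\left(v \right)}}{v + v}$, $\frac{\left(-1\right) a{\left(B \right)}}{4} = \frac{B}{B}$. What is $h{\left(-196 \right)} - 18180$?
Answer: $- \frac{890795}{49} \approx -18180.0$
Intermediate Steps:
$a{\left(B \right)} = -4$ ($a{\left(B \right)} = - 4 \frac{B}{B} = \left(-4\right) 1 = -4$)
$h{\left(v \right)} = \frac{-4 + v}{2 v}$ ($h{\left(v \right)} = \frac{v - 4}{v + v} = \frac{-4 + v}{2 v}$)
$h{\left(-196 \right)} - 18180 = \frac{-4 - 196}{2 \left(-196\right)} - 18180 = \frac{1}{2} \left(- \frac{1}{196}\right) \left(-200\right) - 18180 = \frac{25}{49} - 18180 = - \frac{890795}{49}$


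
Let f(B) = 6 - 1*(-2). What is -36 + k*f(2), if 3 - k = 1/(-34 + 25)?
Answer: -100/9 ≈ -11.111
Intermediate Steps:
f(B) = 8 (f(B) = 6 + 2 = 8)
k = 28/9 (k = 3 - 1/(-34 + 25) = 3 - 1/(-9) = 3 - 1*(-⅑) = 3 + ⅑ = 28/9 ≈ 3.1111)
-36 + k*f(2) = -36 + (28/9)*8 = -36 + 224/9 = -100/9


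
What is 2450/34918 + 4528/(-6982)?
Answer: -35250701/60949369 ≈ -0.57836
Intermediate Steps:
2450/34918 + 4528/(-6982) = 2450*(1/34918) + 4528*(-1/6982) = 1225/17459 - 2264/3491 = -35250701/60949369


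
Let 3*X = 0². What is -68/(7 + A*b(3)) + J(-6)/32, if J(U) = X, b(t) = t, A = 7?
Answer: -17/7 ≈ -2.4286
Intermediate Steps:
X = 0 (X = (⅓)*0² = (⅓)*0 = 0)
J(U) = 0
-68/(7 + A*b(3)) + J(-6)/32 = -68/(7 + 7*3) + 0/32 = -68/(7 + 21) + 0*(1/32) = -68/28 + 0 = -68*1/28 + 0 = -17/7 + 0 = -17/7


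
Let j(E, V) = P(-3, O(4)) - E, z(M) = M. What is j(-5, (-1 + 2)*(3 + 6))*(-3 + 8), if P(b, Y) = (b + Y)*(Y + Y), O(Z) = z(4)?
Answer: 65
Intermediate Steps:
O(Z) = 4
P(b, Y) = 2*Y*(Y + b) (P(b, Y) = (Y + b)*(2*Y) = 2*Y*(Y + b))
j(E, V) = 8 - E (j(E, V) = 2*4*(4 - 3) - E = 2*4*1 - E = 8 - E)
j(-5, (-1 + 2)*(3 + 6))*(-3 + 8) = (8 - 1*(-5))*(-3 + 8) = (8 + 5)*5 = 13*5 = 65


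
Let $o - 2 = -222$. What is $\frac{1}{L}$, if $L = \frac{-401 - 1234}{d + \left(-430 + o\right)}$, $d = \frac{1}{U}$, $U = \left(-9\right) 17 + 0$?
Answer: $\frac{99451}{250155} \approx 0.39756$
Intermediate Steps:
$o = -220$ ($o = 2 - 222 = -220$)
$U = -153$ ($U = -153 + 0 = -153$)
$d = - \frac{1}{153}$ ($d = \frac{1}{-153} = - \frac{1}{153} \approx -0.0065359$)
$L = \frac{250155}{99451}$ ($L = \frac{-401 - 1234}{- \frac{1}{153} - 650} = \frac{1}{- \frac{1}{153} - 650} \left(-1635\right) = \frac{1}{- \frac{99451}{153}} \left(-1635\right) = \left(- \frac{153}{99451}\right) \left(-1635\right) = \frac{250155}{99451} \approx 2.5154$)
$\frac{1}{L} = \frac{1}{\frac{250155}{99451}} = \frac{99451}{250155}$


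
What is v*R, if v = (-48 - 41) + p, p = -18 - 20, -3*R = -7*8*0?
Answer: 0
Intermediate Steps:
R = 0 (R = -(-7*8)*0/3 = -(-56)*0/3 = -⅓*0 = 0)
p = -38
v = -127 (v = (-48 - 41) - 38 = -89 - 38 = -127)
v*R = -127*0 = 0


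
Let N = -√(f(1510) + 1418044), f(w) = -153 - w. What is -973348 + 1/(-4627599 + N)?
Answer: -6947975758192019253/7138223696140 + √1416381/21414671088420 ≈ -9.7335e+5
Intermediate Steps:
N = -√1416381 (N = -√((-153 - 1*1510) + 1418044) = -√((-153 - 1510) + 1418044) = -√(-1663 + 1418044) = -√1416381 ≈ -1190.1)
-973348 + 1/(-4627599 + N) = -973348 + 1/(-4627599 - √1416381)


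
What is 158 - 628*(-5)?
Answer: 3298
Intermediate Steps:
158 - 628*(-5) = 158 - 157*(-20) = 158 + 3140 = 3298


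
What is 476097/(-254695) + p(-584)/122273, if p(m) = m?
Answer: -58362550361/31142321735 ≈ -1.8741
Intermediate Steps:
476097/(-254695) + p(-584)/122273 = 476097/(-254695) - 584/122273 = 476097*(-1/254695) - 584*1/122273 = -476097/254695 - 584/122273 = -58362550361/31142321735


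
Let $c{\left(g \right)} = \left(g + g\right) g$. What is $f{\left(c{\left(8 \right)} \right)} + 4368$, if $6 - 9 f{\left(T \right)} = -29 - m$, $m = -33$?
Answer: $\frac{39314}{9} \approx 4368.2$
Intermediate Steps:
$c{\left(g \right)} = 2 g^{2}$ ($c{\left(g \right)} = 2 g g = 2 g^{2}$)
$f{\left(T \right)} = \frac{2}{9}$ ($f{\left(T \right)} = \frac{2}{3} - \frac{-29 - -33}{9} = \frac{2}{3} - \frac{-29 + 33}{9} = \frac{2}{3} - \frac{4}{9} = \frac{2}{9}$)
$f{\left(c{\left(8 \right)} \right)} + 4368 = \frac{2}{9} + 4368 = \frac{39314}{9}$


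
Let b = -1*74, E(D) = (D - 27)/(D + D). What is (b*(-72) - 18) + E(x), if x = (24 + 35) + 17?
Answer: 807169/152 ≈ 5310.3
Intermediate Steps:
x = 76 (x = 59 + 17 = 76)
E(D) = (-27 + D)/(2*D) (E(D) = (-27 + D)/((2*D)) = (-27 + D)*(1/(2*D)) = (-27 + D)/(2*D))
b = -74
(b*(-72) - 18) + E(x) = (-74*(-72) - 18) + (½)*(-27 + 76)/76 = (5328 - 18) + (½)*(1/76)*49 = 5310 + 49/152 = 807169/152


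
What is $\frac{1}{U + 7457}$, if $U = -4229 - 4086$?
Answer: $- \frac{1}{858} \approx -0.0011655$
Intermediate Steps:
$U = -8315$
$\frac{1}{U + 7457} = \frac{1}{-8315 + 7457} = \frac{1}{-858} = - \frac{1}{858}$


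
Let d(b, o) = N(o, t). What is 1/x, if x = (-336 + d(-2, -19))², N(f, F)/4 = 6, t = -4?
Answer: 1/97344 ≈ 1.0273e-5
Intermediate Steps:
N(f, F) = 24 (N(f, F) = 4*6 = 24)
d(b, o) = 24
x = 97344 (x = (-336 + 24)² = (-312)² = 97344)
1/x = 1/97344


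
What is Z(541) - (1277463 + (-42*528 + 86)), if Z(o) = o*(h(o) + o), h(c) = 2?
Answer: -961610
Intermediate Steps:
Z(o) = o*(2 + o)
Z(541) - (1277463 + (-42*528 + 86)) = 541*(2 + 541) - (1277463 + (-42*528 + 86)) = 541*543 - (1277463 + (-22176 + 86)) = 293763 - (1277463 - 22090) = 293763 - 1*1255373 = 293763 - 1255373 = -961610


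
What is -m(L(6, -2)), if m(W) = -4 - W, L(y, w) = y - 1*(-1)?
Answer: 11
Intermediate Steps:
L(y, w) = 1 + y (L(y, w) = y + 1 = 1 + y)
-m(L(6, -2)) = -(-4 - (1 + 6)) = -(-4 - 1*7) = -(-4 - 7) = -1*(-11) = 11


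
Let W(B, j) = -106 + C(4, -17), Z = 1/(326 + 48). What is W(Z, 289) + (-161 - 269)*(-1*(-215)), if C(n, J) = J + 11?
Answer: -92562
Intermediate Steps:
Z = 1/374 ≈ 0.0026738
C(n, J) = 11 + J
W(B, j) = -112 (W(B, j) = -106 + (11 - 17) = -106 - 6 = -112)
W(Z, 289) + (-161 - 269)*(-1*(-215)) = -112 + (-161 - 269)*(-1*(-215)) = -112 - 430*215 = -112 - 92450 = -92562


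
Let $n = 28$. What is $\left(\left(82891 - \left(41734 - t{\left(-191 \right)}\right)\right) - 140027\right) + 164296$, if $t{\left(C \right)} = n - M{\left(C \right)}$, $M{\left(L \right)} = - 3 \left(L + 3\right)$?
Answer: $64890$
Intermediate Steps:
$M{\left(L \right)} = -9 - 3 L$ ($M{\left(L \right)} = - 3 \left(3 + L\right) = -9 - 3 L$)
$t{\left(C \right)} = 37 + 3 C$ ($t{\left(C \right)} = 28 - \left(-9 - 3 C\right) = 28 + \left(9 + 3 C\right) = 37 + 3 C$)
$\left(\left(82891 - \left(41734 - t{\left(-191 \right)}\right)\right) - 140027\right) + 164296 = \left(\left(82891 - \left(41734 - \left(37 + 3 \left(-191\right)\right)\right)\right) - 140027\right) + 164296 = \left(\left(82891 - \left(41734 - \left(37 - 573\right)\right)\right) - 140027\right) + 164296 = \left(\left(82891 - \left(41734 - -536\right)\right) - 140027\right) + 164296 = \left(\left(82891 - \left(41734 + 536\right)\right) - 140027\right) + 164296 = \left(\left(82891 - 42270\right) - 140027\right) + 164296 = \left(40621 - 140027\right) + 164296 = -99406 + 164296 = 64890$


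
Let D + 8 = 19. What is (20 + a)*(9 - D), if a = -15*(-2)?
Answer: -100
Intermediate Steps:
D = 11 (D = -8 + 19 = 11)
a = 30
(20 + a)*(9 - D) = (20 + 30)*(9 - 1*11) = 50*(9 - 11) = 50*(-2) = -100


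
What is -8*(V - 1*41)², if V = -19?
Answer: -28800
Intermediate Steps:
-8*(V - 1*41)² = -8*(-19 - 1*41)² = -8*(-19 - 41)² = -8*(-60)² = -8*3600 = -28800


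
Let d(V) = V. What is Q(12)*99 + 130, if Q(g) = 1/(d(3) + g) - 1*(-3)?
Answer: 2168/5 ≈ 433.60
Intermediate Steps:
Q(g) = 3 + 1/(3 + g) (Q(g) = 1/(3 + g) - 1*(-3) = 1/(3 + g) + 3 = 3 + 1/(3 + g))
Q(12)*99 + 130 = ((10 + 3*12)/(3 + 12))*99 + 130 = ((10 + 36)/15)*99 + 130 = ((1/15)*46)*99 + 130 = (46/15)*99 + 130 = 1518/5 + 130 = 2168/5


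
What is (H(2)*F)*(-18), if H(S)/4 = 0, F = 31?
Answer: 0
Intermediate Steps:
H(S) = 0 (H(S) = 4*0 = 0)
(H(2)*F)*(-18) = (0*31)*(-18) = 0*(-18) = 0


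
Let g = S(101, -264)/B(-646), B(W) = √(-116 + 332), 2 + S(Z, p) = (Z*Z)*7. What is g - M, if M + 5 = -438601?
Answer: 438606 + 71405*√6/36 ≈ 4.4346e+5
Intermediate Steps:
S(Z, p) = -2 + 7*Z² (S(Z, p) = -2 + (Z*Z)*7 = -2 + Z²*7 = -2 + 7*Z²)
B(W) = 6*√6 (B(W) = √216 = 6*√6)
M = -438606 (M = -5 - 438601 = -438606)
g = 71405*√6/36 (g = (-2 + 7*101²)/((6*√6)) = (-2 + 7*10201)*(√6/36) = (-2 + 71407)*(√6/36) = 71405*(√6/36) = 71405*√6/36 ≈ 4858.5)
g - M = 71405*√6/36 - 1*(-438606) = 71405*√6/36 + 438606 = 438606 + 71405*√6/36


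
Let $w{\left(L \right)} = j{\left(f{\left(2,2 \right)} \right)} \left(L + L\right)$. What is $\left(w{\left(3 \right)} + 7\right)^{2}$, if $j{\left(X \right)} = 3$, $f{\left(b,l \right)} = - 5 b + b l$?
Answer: $625$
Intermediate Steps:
$w{\left(L \right)} = 6 L$ ($w{\left(L \right)} = 3 \left(L + L\right) = 3 \cdot 2 L = 6 L$)
$\left(w{\left(3 \right)} + 7\right)^{2} = \left(6 \cdot 3 + 7\right)^{2} = \left(18 + 7\right)^{2} = 25^{2} = 625$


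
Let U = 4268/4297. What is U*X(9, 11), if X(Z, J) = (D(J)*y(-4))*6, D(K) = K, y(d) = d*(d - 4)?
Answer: 9014016/4297 ≈ 2097.7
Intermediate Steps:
U = 4268/4297 (U = 4268*(1/4297) = 4268/4297 ≈ 0.99325)
y(d) = d*(-4 + d)
X(Z, J) = 192*J (X(Z, J) = (J*(-4*(-4 - 4)))*6 = (J*(-4*(-8)))*6 = (J*32)*6 = (32*J)*6 = 192*J)
U*X(9, 11) = 4268*(192*11)/4297 = (4268/4297)*2112 = 9014016/4297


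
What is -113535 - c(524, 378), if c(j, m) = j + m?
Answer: -114437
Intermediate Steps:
-113535 - c(524, 378) = -113535 - (524 + 378) = -113535 - 1*902 = -113535 - 902 = -114437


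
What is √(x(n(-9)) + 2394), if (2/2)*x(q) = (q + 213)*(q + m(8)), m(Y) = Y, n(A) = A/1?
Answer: √2190 ≈ 46.797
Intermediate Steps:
n(A) = A (n(A) = A*1 = A)
x(q) = (8 + q)*(213 + q) (x(q) = (q + 213)*(q + 8) = (213 + q)*(8 + q) = (8 + q)*(213 + q))
√(x(n(-9)) + 2394) = √((1704 + (-9)² + 221*(-9)) + 2394) = √((1704 + 81 - 1989) + 2394) = √(-204 + 2394) = √2190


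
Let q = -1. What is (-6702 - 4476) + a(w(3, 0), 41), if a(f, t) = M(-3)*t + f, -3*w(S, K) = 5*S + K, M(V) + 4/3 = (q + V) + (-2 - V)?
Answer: -34082/3 ≈ -11361.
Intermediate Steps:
M(V) = -13/3 (M(V) = -4/3 + ((-1 + V) + (-2 - V)) = -4/3 - 3 = -13/3)
w(S, K) = -5*S/3 - K/3 (w(S, K) = -(5*S + K)/3 = -(K + 5*S)/3 = -5*S/3 - K/3)
a(f, t) = f - 13*t/3 (a(f, t) = -13*t/3 + f = f - 13*t/3)
(-6702 - 4476) + a(w(3, 0), 41) = (-6702 - 4476) + ((-5/3*3 - 1/3*0) - 13/3*41) = -11178 + ((-5 + 0) - 533/3) = -11178 + (-5 - 533/3) = -11178 - 548/3 = -34082/3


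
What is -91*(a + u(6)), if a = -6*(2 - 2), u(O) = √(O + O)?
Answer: -182*√3 ≈ -315.23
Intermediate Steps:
u(O) = √2*√O (u(O) = √(2*O) = √2*√O)
a = 0 (a = -6*0 = 0)
-91*(a + u(6)) = -91*(0 + √2*√6) = -91*(0 + 2*√3) = -182*√3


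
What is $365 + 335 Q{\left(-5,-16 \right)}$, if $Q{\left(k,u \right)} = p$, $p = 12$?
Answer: $4385$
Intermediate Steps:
$Q{\left(k,u \right)} = 12$
$365 + 335 Q{\left(-5,-16 \right)} = 365 + 335 \cdot 12 = 365 + 4020 = 4385$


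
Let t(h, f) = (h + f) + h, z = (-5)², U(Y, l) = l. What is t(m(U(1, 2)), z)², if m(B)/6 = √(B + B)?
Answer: 2401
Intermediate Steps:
m(B) = 6*√2*√B (m(B) = 6*√(B + B) = 6*√(2*B) = 6*(√2*√B) = 6*√2*√B)
z = 25
t(h, f) = f + 2*h (t(h, f) = (f + h) + h = f + 2*h)
t(m(U(1, 2)), z)² = (25 + 2*(6*√2*√2))² = (25 + 2*12)² = (25 + 24)² = 49² = 2401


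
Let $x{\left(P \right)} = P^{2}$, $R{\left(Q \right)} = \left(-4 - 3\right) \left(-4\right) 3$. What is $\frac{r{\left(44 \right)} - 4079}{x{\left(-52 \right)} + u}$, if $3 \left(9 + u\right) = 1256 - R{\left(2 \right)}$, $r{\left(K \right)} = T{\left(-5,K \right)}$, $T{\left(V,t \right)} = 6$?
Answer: $- \frac{12219}{9257} \approx -1.32$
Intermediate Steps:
$r{\left(K \right)} = 6$
$R{\left(Q \right)} = 84$ ($R{\left(Q \right)} = \left(-4 - 3\right) \left(-4\right) 3 = \left(-7\right) \left(-4\right) 3 = 28 \cdot 3 = 84$)
$u = \frac{1145}{3}$ ($u = -9 + \frac{1256 - 84}{3} = -9 + \frac{1}{3} \cdot 1172 = -9 + \frac{1172}{3} = \frac{1145}{3} \approx 381.67$)
$\frac{r{\left(44 \right)} - 4079}{x{\left(-52 \right)} + u} = \frac{6 - 4079}{\left(-52\right)^{2} + \frac{1145}{3}} = - \frac{4073}{2704 + \frac{1145}{3}} = - \frac{4073}{\frac{9257}{3}} = \left(-4073\right) \frac{3}{9257} = - \frac{12219}{9257}$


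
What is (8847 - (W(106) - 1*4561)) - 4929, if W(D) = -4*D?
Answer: 8903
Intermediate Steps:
(8847 - (W(106) - 1*4561)) - 4929 = (8847 - (-4*106 - 1*4561)) - 4929 = (8847 - (-424 - 4561)) - 4929 = (8847 - 1*(-4985)) - 4929 = (8847 + 4985) - 4929 = 13832 - 4929 = 8903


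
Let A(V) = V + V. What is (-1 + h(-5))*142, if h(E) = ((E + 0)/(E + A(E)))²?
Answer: -1136/9 ≈ -126.22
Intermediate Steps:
A(V) = 2*V
h(E) = ⅑ (h(E) = ((E + 0)/(E + 2*E))² = (E/((3*E)))² = (E*(1/(3*E)))² = (⅓)² = ⅑)
(-1 + h(-5))*142 = (-1 + ⅑)*142 = -8/9*142 = -1136/9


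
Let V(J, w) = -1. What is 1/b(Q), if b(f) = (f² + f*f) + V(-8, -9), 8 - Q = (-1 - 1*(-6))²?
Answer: 1/577 ≈ 0.0017331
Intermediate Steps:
Q = -17 (Q = 8 - (-1 - 1*(-6))² = 8 - (-1 + 6)² = 8 - 1*5² = 8 - 1*25 = 8 - 25 = -17)
b(f) = -1 + 2*f² (b(f) = (f² + f*f) - 1 = (f² + f²) - 1 = 2*f² - 1 = -1 + 2*f²)
1/b(Q) = 1/(-1 + 2*(-17)²) = 1/(-1 + 2*289) = 1/(-1 + 578) = 1/577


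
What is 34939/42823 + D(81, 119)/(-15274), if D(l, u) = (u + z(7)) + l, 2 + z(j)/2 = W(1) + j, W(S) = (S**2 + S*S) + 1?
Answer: 262204259/327039251 ≈ 0.80175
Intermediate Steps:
W(S) = 1 + 2*S**2 (W(S) = (S**2 + S**2) + 1 = 2*S**2 + 1 = 1 + 2*S**2)
z(j) = 2 + 2*j (z(j) = -4 + 2*((1 + 2*1**2) + j) = -4 + 2*((1 + 2*1) + j) = -4 + 2*((1 + 2) + j) = -4 + 2*(3 + j) = -4 + (6 + 2*j) = 2 + 2*j)
D(l, u) = 16 + l + u (D(l, u) = (u + (2 + 2*7)) + l = (u + (2 + 14)) + l = (u + 16) + l = (16 + u) + l = 16 + l + u)
34939/42823 + D(81, 119)/(-15274) = 34939/42823 + (16 + 81 + 119)/(-15274) = 34939*(1/42823) + 216*(-1/15274) = 34939/42823 - 108/7637 = 262204259/327039251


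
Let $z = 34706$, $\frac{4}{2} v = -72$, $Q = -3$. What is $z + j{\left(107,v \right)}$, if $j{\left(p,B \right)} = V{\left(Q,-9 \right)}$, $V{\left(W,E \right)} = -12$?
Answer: $34694$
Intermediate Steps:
$v = -36$ ($v = \frac{1}{2} \left(-72\right) = -36$)
$j{\left(p,B \right)} = -12$
$z + j{\left(107,v \right)} = 34706 - 12 = 34694$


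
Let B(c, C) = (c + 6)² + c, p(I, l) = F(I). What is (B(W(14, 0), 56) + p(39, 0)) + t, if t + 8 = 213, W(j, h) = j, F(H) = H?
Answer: 658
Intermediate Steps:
p(I, l) = I
B(c, C) = c + (6 + c)² (B(c, C) = (6 + c)² + c = c + (6 + c)²)
t = 205 (t = -8 + 213 = 205)
(B(W(14, 0), 56) + p(39, 0)) + t = ((14 + (6 + 14)²) + 39) + 205 = ((14 + 20²) + 39) + 205 = ((14 + 400) + 39) + 205 = (414 + 39) + 205 = 453 + 205 = 658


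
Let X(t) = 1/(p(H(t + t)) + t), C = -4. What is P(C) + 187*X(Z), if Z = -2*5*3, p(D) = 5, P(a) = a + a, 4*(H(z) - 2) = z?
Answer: -387/25 ≈ -15.480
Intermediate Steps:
H(z) = 2 + z/4
P(a) = 2*a
Z = -30 (Z = -10*3 = -30)
X(t) = 1/(5 + t)
P(C) + 187*X(Z) = 2*(-4) + 187/(5 - 30) = -8 + 187/(-25) = -8 + 187*(-1/25) = -8 - 187/25 = -387/25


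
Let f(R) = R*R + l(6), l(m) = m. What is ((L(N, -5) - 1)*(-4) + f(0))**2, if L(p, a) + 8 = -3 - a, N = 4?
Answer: 1156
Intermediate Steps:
L(p, a) = -11 - a (L(p, a) = -8 + (-3 - a) = -11 - a)
f(R) = 6 + R**2 (f(R) = R*R + 6 = R**2 + 6 = 6 + R**2)
((L(N, -5) - 1)*(-4) + f(0))**2 = (((-11 - 1*(-5)) - 1)*(-4) + (6 + 0**2))**2 = (((-11 + 5) - 1)*(-4) + (6 + 0))**2 = ((-6 - 1)*(-4) + 6)**2 = (-7*(-4) + 6)**2 = (28 + 6)**2 = 34**2 = 1156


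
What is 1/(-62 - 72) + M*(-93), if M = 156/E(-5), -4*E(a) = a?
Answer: -7776293/670 ≈ -11606.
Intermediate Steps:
E(a) = -a/4
M = 624/5 (M = 156/((-¼*(-5))) = 156/(5/4) = 156*(⅘) = 624/5 ≈ 124.80)
1/(-62 - 72) + M*(-93) = 1/(-62 - 72) + (624/5)*(-93) = 1/(-134) - 58032/5 = -1/134 - 58032/5 = -7776293/670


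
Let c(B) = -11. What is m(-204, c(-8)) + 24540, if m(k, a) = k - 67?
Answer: 24269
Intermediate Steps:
m(k, a) = -67 + k
m(-204, c(-8)) + 24540 = (-67 - 204) + 24540 = -271 + 24540 = 24269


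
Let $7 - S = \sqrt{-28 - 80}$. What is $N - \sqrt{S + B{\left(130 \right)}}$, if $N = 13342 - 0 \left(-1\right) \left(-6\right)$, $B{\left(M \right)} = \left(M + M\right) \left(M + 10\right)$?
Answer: $13342 - \sqrt{36407 - 6 i \sqrt{3}} \approx 13151.0 + 0.027233 i$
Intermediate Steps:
$S = 7 - 6 i \sqrt{3}$ ($S = 7 - \sqrt{-28 - 80} = 7 - \sqrt{-108} = 7 - 6 i \sqrt{3} \approx 7.0 - 10.392 i$)
$B{\left(M \right)} = 2 M \left(10 + M\right)$
$N = 13342$ ($N = 13342 - 0 \left(-6\right) = 13342 - 0 = 13342 + 0 = 13342$)
$N - \sqrt{S + B{\left(130 \right)}} = 13342 - \sqrt{\left(7 - 6 i \sqrt{3}\right) + 2 \cdot 130 \left(10 + 130\right)} = 13342 - \sqrt{\left(7 - 6 i \sqrt{3}\right) + 2 \cdot 130 \cdot 140} = 13342 - \sqrt{\left(7 - 6 i \sqrt{3}\right) + 36400} = 13342 - \sqrt{36407 - 6 i \sqrt{3}}$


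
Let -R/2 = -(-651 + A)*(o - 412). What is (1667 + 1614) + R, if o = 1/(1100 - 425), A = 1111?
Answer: -50727281/135 ≈ -3.7576e+5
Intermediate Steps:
o = 1/675 ≈ 0.0014815
R = -51170216/135 (R = -(-2)*(-651 + 1111)*(1/675 - 412) = -(-2)*460*(-278099/675) = -(-2)*(-25585108)/135 = -2*25585108/135 = -51170216/135 ≈ -3.7904e+5)
(1667 + 1614) + R = (1667 + 1614) - 51170216/135 = 3281 - 51170216/135 = -50727281/135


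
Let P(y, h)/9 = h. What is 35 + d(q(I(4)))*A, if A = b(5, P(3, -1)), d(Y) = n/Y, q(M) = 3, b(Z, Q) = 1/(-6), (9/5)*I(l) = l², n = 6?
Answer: 104/3 ≈ 34.667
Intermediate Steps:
I(l) = 5*l²/9
P(y, h) = 9*h
b(Z, Q) = -⅙ (b(Z, Q) = 1*(-⅙) = -⅙)
d(Y) = 6/Y
A = -⅙ ≈ -0.16667
35 + d(q(I(4)))*A = 35 + (6/3)*(-⅙) = 35 + (6*(⅓))*(-⅙) = 35 + 2*(-⅙) = 35 - ⅓ = 104/3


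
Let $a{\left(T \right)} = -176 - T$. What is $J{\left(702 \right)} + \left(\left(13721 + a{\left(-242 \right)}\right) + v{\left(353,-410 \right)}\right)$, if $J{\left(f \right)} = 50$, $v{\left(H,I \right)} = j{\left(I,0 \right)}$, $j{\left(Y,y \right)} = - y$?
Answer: $13837$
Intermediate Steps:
$v{\left(H,I \right)} = 0$ ($v{\left(H,I \right)} = \left(-1\right) 0 = 0$)
$J{\left(702 \right)} + \left(\left(13721 + a{\left(-242 \right)}\right) + v{\left(353,-410 \right)}\right) = 50 + \left(\left(13721 - -66\right) + 0\right) = 50 + \left(\left(13721 + \left(-176 + 242\right)\right) + 0\right) = 50 + \left(\left(13721 + 66\right) + 0\right) = 50 + \left(13787 + 0\right) = 50 + 13787 = 13837$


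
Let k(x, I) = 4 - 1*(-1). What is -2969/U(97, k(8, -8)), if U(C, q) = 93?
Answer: -2969/93 ≈ -31.925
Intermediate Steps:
k(x, I) = 5 (k(x, I) = 4 + 1 = 5)
-2969/U(97, k(8, -8)) = -2969/93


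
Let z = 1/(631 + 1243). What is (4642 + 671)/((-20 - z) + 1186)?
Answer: 3318854/728361 ≈ 4.5566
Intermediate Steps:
z = 1/1874 ≈ 0.00053362
(4642 + 671)/((-20 - z) + 1186) = (4642 + 671)/((-20 - 1*1/1874) + 1186) = 5313/((-20 - 1/1874) + 1186) = 5313/(-37481/1874 + 1186) = 5313/(2185083/1874) = 5313*(1874/2185083) = 3318854/728361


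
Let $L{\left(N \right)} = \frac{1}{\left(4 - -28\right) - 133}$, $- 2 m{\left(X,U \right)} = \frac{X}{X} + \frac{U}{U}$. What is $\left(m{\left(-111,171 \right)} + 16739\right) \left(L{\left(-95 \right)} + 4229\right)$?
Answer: $\frac{7149268464}{101} \approx 7.0785 \cdot 10^{7}$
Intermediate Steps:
$m{\left(X,U \right)} = -1$ ($m{\left(X,U \right)} = - \frac{\frac{X}{X} + \frac{U}{U}}{2} = - \frac{1 + 1}{2} = \left(- \frac{1}{2}\right) 2 = -1$)
$L{\left(N \right)} = - \frac{1}{101}$ ($L{\left(N \right)} = \frac{1}{\left(4 + 28\right) - 133} = \frac{1}{32 - 133} = \frac{1}{-101} = - \frac{1}{101}$)
$\left(m{\left(-111,171 \right)} + 16739\right) \left(L{\left(-95 \right)} + 4229\right) = \left(-1 + 16739\right) \left(- \frac{1}{101} + 4229\right) = 16738 \cdot \frac{427128}{101} = \frac{7149268464}{101}$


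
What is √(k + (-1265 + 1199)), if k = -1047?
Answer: I*√1113 ≈ 33.362*I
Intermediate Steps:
√(k + (-1265 + 1199)) = √(-1047 + (-1265 + 1199)) = √(-1047 - 66) = √(-1113) = I*√1113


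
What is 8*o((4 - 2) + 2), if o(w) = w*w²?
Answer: 512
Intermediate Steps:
o(w) = w³
8*o((4 - 2) + 2) = 8*((4 - 2) + 2)³ = 8*(2 + 2)³ = 8*4³ = 8*64 = 512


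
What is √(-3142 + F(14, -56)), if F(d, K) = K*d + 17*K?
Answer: 3*I*√542 ≈ 69.843*I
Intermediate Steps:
F(d, K) = 17*K + K*d
√(-3142 + F(14, -56)) = √(-3142 - 56*(17 + 14)) = √(-3142 - 56*31) = √(-3142 - 1736) = √(-4878) = 3*I*√542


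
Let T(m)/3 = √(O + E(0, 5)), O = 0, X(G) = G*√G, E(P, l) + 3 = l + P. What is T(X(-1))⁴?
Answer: 324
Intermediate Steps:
E(P, l) = -3 + P + l (E(P, l) = -3 + (l + P) = -3 + (P + l) = -3 + P + l)
X(G) = G^(3/2)
T(m) = 3*√2 (T(m) = 3*√(0 + (-3 + 0 + 5)) = 3*√(0 + 2) = 3*√2)
T(X(-1))⁴ = (3*√2)⁴ = 324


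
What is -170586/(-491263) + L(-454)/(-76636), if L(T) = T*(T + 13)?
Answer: -870252057/384167666 ≈ -2.2653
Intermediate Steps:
L(T) = T*(13 + T)
-170586/(-491263) + L(-454)/(-76636) = -170586/(-491263) - 454*(13 - 454)/(-76636) = -170586*(-1/491263) - 454*(-441)*(-1/76636) = 170586/491263 + 200214*(-1/76636) = 170586/491263 - 2043/782 = -870252057/384167666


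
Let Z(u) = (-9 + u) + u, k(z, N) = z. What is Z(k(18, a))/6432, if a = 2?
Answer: 9/2144 ≈ 0.0041978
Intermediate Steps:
Z(u) = -9 + 2*u
Z(k(18, a))/6432 = (-9 + 2*18)/6432 = (-9 + 36)*(1/6432) = 27*(1/6432) = 9/2144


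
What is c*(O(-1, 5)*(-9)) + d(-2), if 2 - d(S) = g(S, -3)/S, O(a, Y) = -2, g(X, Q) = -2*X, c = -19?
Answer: -338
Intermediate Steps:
d(S) = 4 (d(S) = 2 - (-2*S)/S = 2 - 1*(-2) = 2 + 2 = 4)
c*(O(-1, 5)*(-9)) + d(-2) = -(-38)*(-9) + 4 = -19*18 + 4 = -342 + 4 = -338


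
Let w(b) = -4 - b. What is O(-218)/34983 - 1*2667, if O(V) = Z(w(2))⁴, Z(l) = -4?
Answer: -93299405/34983 ≈ -2667.0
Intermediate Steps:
O(V) = 256 (O(V) = (-4)⁴ = 256)
O(-218)/34983 - 1*2667 = 256/34983 - 1*2667 = 256*(1/34983) - 2667 = 256/34983 - 2667 = -93299405/34983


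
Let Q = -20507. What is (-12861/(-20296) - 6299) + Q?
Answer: -544041715/20296 ≈ -26805.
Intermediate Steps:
(-12861/(-20296) - 6299) + Q = (-12861/(-20296) - 6299) - 20507 = (-12861*(-1/20296) - 6299) - 20507 = (12861/20296 - 6299) - 20507 = -127831643/20296 - 20507 = -544041715/20296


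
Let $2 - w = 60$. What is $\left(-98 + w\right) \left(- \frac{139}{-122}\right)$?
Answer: $- \frac{10842}{61} \approx -177.74$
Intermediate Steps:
$w = -58$ ($w = 2 - 60 = -58$)
$\left(-98 + w\right) \left(- \frac{139}{-122}\right) = \left(-98 - 58\right) \left(- \frac{139}{-122}\right) = - 156 \left(\left(-139\right) \left(- \frac{1}{122}\right)\right) = \left(-156\right) \frac{139}{122} = - \frac{10842}{61}$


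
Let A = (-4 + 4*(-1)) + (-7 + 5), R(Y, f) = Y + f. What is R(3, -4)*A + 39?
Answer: 49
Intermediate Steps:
A = -10 (A = (-4 - 4) - 2 = -8 - 2 = -10)
R(3, -4)*A + 39 = (3 - 4)*(-10) + 39 = -1*(-10) + 39 = 10 + 39 = 49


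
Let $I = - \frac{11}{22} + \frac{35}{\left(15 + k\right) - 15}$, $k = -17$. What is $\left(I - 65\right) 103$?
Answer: $- \frac{236591}{34} \approx -6958.6$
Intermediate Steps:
$I = - \frac{87}{34}$ ($I = - \frac{11}{22} + \frac{35}{\left(15 - 17\right) - 15} = \left(-11\right) \frac{1}{22} + \frac{35}{-2 - 15} = - \frac{1}{2} + \frac{35}{-17} = - \frac{1}{2} + 35 \left(- \frac{1}{17}\right) = - \frac{1}{2} - \frac{35}{17} = - \frac{87}{34} \approx -2.5588$)
$\left(I - 65\right) 103 = \left(- \frac{87}{34} - 65\right) 103 = \left(- \frac{2297}{34}\right) 103 = - \frac{236591}{34}$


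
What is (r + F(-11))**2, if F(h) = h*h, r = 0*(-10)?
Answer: 14641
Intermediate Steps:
r = 0
F(h) = h**2
(r + F(-11))**2 = (0 + (-11)**2)**2 = (0 + 121)**2 = 121**2 = 14641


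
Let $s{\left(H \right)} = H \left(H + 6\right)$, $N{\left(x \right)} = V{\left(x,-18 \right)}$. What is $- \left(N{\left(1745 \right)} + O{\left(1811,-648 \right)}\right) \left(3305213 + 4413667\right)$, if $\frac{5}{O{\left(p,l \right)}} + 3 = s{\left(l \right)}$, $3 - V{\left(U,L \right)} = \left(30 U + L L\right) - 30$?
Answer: $\frac{4334317437717760}{10667} \approx 4.0633 \cdot 10^{11}$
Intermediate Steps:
$V{\left(U,L \right)} = 33 - L^{2} - 30 U$ ($V{\left(U,L \right)} = 3 - \left(\left(30 U + L L\right) - 30\right) = 3 - \left(\left(30 U + L^{2}\right) - 30\right) = 3 - \left(\left(L^{2} + 30 U\right) - 30\right) = 3 - \left(-30 + L^{2} + 30 U\right) = 33 - L^{2} - 30 U$)
$N{\left(x \right)} = -291 - 30 x$ ($N{\left(x \right)} = 33 - \left(-18\right)^{2} - 30 x = 33 - 324 - 30 x = -291 - 30 x$)
$s{\left(H \right)} = H \left(6 + H\right)$
$O{\left(p,l \right)} = \frac{5}{-3 + l \left(6 + l\right)}$
$- \left(N{\left(1745 \right)} + O{\left(1811,-648 \right)}\right) \left(3305213 + 4413667\right) = - \left(\left(-291 - 52350\right) + \frac{5}{-3 - 648 \left(6 - 648\right)}\right) \left(3305213 + 4413667\right) = - \left(\left(-291 - 52350\right) + \frac{5}{-3 - -416016}\right) 7718880 = - \left(-52641 + \frac{5}{-3 + 416016}\right) 7718880 = - \left(-52641 + \frac{5}{416013}\right) 7718880 = - \frac{\left(-21899340328\right) 7718880}{416013} = \left(-1\right) \left(- \frac{4334317437717760}{10667}\right) = \frac{4334317437717760}{10667}$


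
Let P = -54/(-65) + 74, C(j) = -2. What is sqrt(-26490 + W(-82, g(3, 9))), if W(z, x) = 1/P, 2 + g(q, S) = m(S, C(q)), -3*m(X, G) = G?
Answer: I*sqrt(2448098605)/304 ≈ 162.76*I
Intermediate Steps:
m(X, G) = -G/3
g(q, S) = -4/3 (g(q, S) = -2 - 1/3*(-2) = -2 + 2/3 = -4/3)
P = 4864/65 (P = -54*(-1/65) + 74 = 54/65 + 74 = 4864/65 ≈ 74.831)
W(z, x) = 65/4864 (W(z, x) = 1/(4864/65) = 65/4864)
sqrt(-26490 + W(-82, g(3, 9))) = sqrt(-26490 + 65/4864) = sqrt(-128847295/4864) = I*sqrt(2448098605)/304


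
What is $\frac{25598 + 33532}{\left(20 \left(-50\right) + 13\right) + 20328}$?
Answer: $\frac{6570}{2149} \approx 3.0572$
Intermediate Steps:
$\frac{25598 + 33532}{\left(20 \left(-50\right) + 13\right) + 20328} = \frac{59130}{\left(-1000 + 13\right) + 20328} = \frac{59130}{-987 + 20328} = \frac{59130}{19341} = 59130 \cdot \frac{1}{19341} = \frac{6570}{2149}$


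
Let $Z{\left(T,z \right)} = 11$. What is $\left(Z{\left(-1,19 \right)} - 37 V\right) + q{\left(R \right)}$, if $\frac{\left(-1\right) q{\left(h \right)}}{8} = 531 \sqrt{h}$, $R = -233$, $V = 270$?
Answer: $-9979 - 4248 i \sqrt{233} \approx -9979.0 - 64843.0 i$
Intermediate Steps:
$q{\left(h \right)} = - 4248 \sqrt{h}$ ($q{\left(h \right)} = - 8 \cdot 531 \sqrt{h} = - 4248 \sqrt{h}$)
$\left(Z{\left(-1,19 \right)} - 37 V\right) + q{\left(R \right)} = \left(11 - 9990\right) - 4248 \sqrt{-233} = \left(11 - 9990\right) - 4248 i \sqrt{233} = -9979 - 4248 i \sqrt{233}$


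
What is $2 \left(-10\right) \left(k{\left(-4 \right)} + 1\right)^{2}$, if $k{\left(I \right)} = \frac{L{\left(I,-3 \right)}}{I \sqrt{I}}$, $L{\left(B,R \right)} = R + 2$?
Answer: $- \frac{315}{16} + 5 i \approx -19.688 + 5.0 i$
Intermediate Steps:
$L{\left(B,R \right)} = 2 + R$
$k{\left(I \right)} = - \frac{1}{I^{\frac{3}{2}}}$ ($k{\left(I \right)} = \frac{2 - 3}{I \sqrt{I}} = - \frac{1}{I^{\frac{3}{2}}}$)
$2 \left(-10\right) \left(k{\left(-4 \right)} + 1\right)^{2} = 2 \left(-10\right) \left(- \frac{1}{\left(-8\right) i} + 1\right)^{2} = - 20 \left(- \frac{i}{8} + 1\right)^{2} = - 20 \left(1 - \frac{i}{8}\right)^{2}$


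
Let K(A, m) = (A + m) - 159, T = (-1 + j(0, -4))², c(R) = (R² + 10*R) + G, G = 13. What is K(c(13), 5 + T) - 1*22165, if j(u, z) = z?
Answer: -21982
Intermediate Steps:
c(R) = 13 + R² + 10*R (c(R) = (R² + 10*R) + 13 = 13 + R² + 10*R)
T = 25 (T = (-1 - 4)² = (-5)² = 25)
K(A, m) = -159 + A + m
K(c(13), 5 + T) - 1*22165 = (-159 + (13 + 13² + 10*13) + (5 + 25)) - 1*22165 = (-159 + (13 + 169 + 130) + 30) - 22165 = (-159 + 312 + 30) - 22165 = 183 - 22165 = -21982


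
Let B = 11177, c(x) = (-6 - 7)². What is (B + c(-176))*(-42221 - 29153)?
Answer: -809809404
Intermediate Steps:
c(x) = 169 (c(x) = (-13)² = 169)
(B + c(-176))*(-42221 - 29153) = (11177 + 169)*(-42221 - 29153) = 11346*(-71374) = -809809404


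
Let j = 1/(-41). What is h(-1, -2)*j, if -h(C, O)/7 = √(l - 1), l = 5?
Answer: 14/41 ≈ 0.34146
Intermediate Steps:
j = -1/41 ≈ -0.024390
h(C, O) = -14 (h(C, O) = -7*√(5 - 1) = -7*√4 = -7*2 = -14)
h(-1, -2)*j = -14*(-1/41) = 14/41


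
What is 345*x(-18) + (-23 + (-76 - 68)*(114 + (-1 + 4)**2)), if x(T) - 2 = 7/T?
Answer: -103075/6 ≈ -17179.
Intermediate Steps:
x(T) = 2 + 7/T
345*x(-18) + (-23 + (-76 - 68)*(114 + (-1 + 4)**2)) = 345*(2 + 7/(-18)) + (-23 + (-76 - 68)*(114 + (-1 + 4)**2)) = 345*(2 + 7*(-1/18)) + (-23 - 144*(114 + 3**2)) = 345*(2 - 7/18) + (-23 - 144*(114 + 9)) = 345*(29/18) + (-23 - 144*123) = 3335/6 + (-23 - 17712) = 3335/6 - 17735 = -103075/6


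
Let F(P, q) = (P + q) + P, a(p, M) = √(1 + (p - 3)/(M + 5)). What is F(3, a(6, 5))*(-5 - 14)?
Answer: -114 - 19*√130/10 ≈ -135.66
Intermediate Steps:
a(p, M) = √(1 + (-3 + p)/(5 + M))
F(P, q) = q + 2*P
F(3, a(6, 5))*(-5 - 14) = (√((2 + 5 + 6)/(5 + 5)) + 2*3)*(-5 - 14) = (√(13/10) + 6)*(-19) = (√130/10 + 6)*(-19) = (6 + √130/10)*(-19) = -114 - 19*√130/10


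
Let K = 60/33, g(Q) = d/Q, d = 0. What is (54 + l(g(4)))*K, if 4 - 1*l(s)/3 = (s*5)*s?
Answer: 120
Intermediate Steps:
g(Q) = 0 (g(Q) = 0/Q = 0)
l(s) = 12 - 15*s² (l(s) = 12 - 3*s*5*s = 12 - 3*5*s*s = 12 - 15*s²)
K = 20/11 (K = 60*(1/33) = 20/11 ≈ 1.8182)
(54 + l(g(4)))*K = (54 + (12 - 15*0²))*(20/11) = (54 + (12 - 15*0))*(20/11) = (54 + (12 + 0))*(20/11) = (54 + 12)*(20/11) = 66*(20/11) = 120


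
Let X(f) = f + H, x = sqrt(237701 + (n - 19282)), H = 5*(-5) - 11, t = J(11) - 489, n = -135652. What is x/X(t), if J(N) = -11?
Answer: -sqrt(82767)/536 ≈ -0.53674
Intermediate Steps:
t = -500 (t = -11 - 489 = -500)
H = -36 (H = -25 - 11 = -36)
x = sqrt(82767) (x = sqrt(237701 + (-135652 - 19282)) = sqrt(237701 - 154934) = sqrt(82767) ≈ 287.69)
X(f) = -36 + f (X(f) = f - 36 = -36 + f)
x/X(t) = sqrt(82767)/(-36 - 500) = sqrt(82767)/(-536) = sqrt(82767)*(-1/536) = -sqrt(82767)/536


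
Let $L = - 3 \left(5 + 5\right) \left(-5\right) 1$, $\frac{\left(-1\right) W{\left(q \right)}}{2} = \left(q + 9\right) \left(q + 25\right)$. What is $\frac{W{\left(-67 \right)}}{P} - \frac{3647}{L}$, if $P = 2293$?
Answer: $- \frac{9093371}{343950} \approx -26.438$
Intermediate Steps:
$W{\left(q \right)} = - 2 \left(9 + q\right) \left(25 + q\right)$ ($W{\left(q \right)} = - 2 \left(q + 9\right) \left(q + 25\right) = - 2 \left(9 + q\right) \left(25 + q\right)$)
$L = 150$ ($L = \left(-3\right) 10 \left(-5\right) 1 = \left(-30\right) \left(-5\right) 1 = 150 \cdot 1 = 150$)
$\frac{W{\left(-67 \right)}}{P} - \frac{3647}{L} = \frac{-450 - -4556 - 2 \left(-67\right)^{2}}{2293} - \frac{3647}{150} = \left(-450 + 4556 - 8978\right) \frac{1}{2293} - \frac{3647}{150} = \left(-4872\right) \frac{1}{2293} - \frac{3647}{150} = - \frac{4872}{2293} - \frac{3647}{150} = - \frac{9093371}{343950}$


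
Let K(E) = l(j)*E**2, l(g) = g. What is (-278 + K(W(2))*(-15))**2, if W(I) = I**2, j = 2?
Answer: 574564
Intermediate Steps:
K(E) = 2*E**2
(-278 + K(W(2))*(-15))**2 = (-278 + (2*(2**2)**2)*(-15))**2 = (-278 + (2*4**2)*(-15))**2 = (-278 + (2*16)*(-15))**2 = (-278 + 32*(-15))**2 = (-278 - 480)**2 = (-758)**2 = 574564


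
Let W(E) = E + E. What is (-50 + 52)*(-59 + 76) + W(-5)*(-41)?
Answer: 444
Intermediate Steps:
W(E) = 2*E
(-50 + 52)*(-59 + 76) + W(-5)*(-41) = (-50 + 52)*(-59 + 76) + (2*(-5))*(-41) = 2*17 - 10*(-41) = 34 + 410 = 444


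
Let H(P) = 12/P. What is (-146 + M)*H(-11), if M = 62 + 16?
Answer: 816/11 ≈ 74.182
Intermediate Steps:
M = 78
(-146 + M)*H(-11) = (-146 + 78)*(12/(-11)) = -816*(-1)/11 = -68*(-12/11) = 816/11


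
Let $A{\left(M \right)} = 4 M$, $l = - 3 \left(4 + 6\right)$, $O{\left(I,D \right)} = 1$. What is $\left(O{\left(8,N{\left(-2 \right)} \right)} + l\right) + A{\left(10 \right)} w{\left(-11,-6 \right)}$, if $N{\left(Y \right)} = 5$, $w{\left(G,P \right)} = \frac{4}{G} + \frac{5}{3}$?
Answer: $\frac{763}{33} \approx 23.121$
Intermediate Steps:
$w{\left(G,P \right)} = \frac{5}{3} + \frac{4}{G}$ ($w{\left(G,P \right)} = \frac{4}{G} + 5 \cdot \frac{1}{3} = \frac{4}{G} + \frac{5}{3} = \frac{5}{3} + \frac{4}{G}$)
$l = -30$ ($l = \left(-3\right) 10 = -30$)
$\left(O{\left(8,N{\left(-2 \right)} \right)} + l\right) + A{\left(10 \right)} w{\left(-11,-6 \right)} = \left(1 - 30\right) + 4 \cdot 10 \left(\frac{5}{3} + \frac{4}{-11}\right) = -29 + 40 \left(\frac{5}{3} + 4 \left(- \frac{1}{11}\right)\right) = -29 + 40 \left(\frac{5}{3} - \frac{4}{11}\right) = -29 + 40 \cdot \frac{43}{33} = -29 + \frac{1720}{33} = \frac{763}{33}$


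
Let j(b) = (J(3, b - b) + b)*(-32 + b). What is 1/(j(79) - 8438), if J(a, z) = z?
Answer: -1/4725 ≈ -0.00021164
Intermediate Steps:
j(b) = b*(-32 + b) (j(b) = ((b - b) + b)*(-32 + b) = (0 + b)*(-32 + b) = b*(-32 + b))
1/(j(79) - 8438) = 1/(79*(-32 + 79) - 8438) = 1/(79*47 - 8438) = 1/(3713 - 8438) = 1/(-4725) = -1/4725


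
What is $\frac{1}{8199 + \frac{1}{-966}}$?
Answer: $\frac{966}{7920233} \approx 0.00012197$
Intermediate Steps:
$\frac{1}{8199 + \frac{1}{-966}} = \frac{1}{8199 - \frac{1}{966}} = \frac{1}{\frac{7920233}{966}} = \frac{966}{7920233}$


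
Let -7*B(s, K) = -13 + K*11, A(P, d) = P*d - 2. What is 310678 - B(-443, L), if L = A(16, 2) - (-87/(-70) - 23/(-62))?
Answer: 2359924094/7595 ≈ 3.1072e+5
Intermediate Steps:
A(P, d) = -2 + P*d
L = 30799/1085 (L = (-2 + 16*2) - (-87/(-70) - 23/(-62)) = (-2 + 32) - (-87*(-1/70) - 23*(-1/62)) = 30 - (87/70 + 23/62) = 30 - 1*1751/1085 = 30 - 1751/1085 = 30799/1085 ≈ 28.386)
B(s, K) = 13/7 - 11*K/7 (B(s, K) = -(-13 + K*11)/7 = -(-13 + 11*K)/7 = 13/7 - 11*K/7)
310678 - B(-443, L) = 310678 - (13/7 - 11/7*30799/1085) = 310678 - (13/7 - 338789/7595) = 310678 - 1*(-324684/7595) = 310678 + 324684/7595 = 2359924094/7595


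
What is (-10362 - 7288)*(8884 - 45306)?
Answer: 642848300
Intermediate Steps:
(-10362 - 7288)*(8884 - 45306) = -17650*(-36422) = 642848300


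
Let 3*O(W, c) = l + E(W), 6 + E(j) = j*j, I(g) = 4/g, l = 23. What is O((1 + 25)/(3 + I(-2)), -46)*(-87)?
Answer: -20097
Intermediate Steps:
E(j) = -6 + j² (E(j) = -6 + j*j = -6 + j²)
O(W, c) = 17/3 + W²/3 (O(W, c) = (23 + (-6 + W²))/3 = (17 + W²)/3 = 17/3 + W²/3)
O((1 + 25)/(3 + I(-2)), -46)*(-87) = (17/3 + ((1 + 25)/(3 + 4/(-2)))²/3)*(-87) = (17/3 + (26/(3 + 4*(-½)))²/3)*(-87) = (17/3 + (26/(3 - 2))²/3)*(-87) = (17/3 + (26/1)²/3)*(-87) = (17/3 + (26*1)²/3)*(-87) = (17/3 + (⅓)*26²)*(-87) = (17/3 + (⅓)*676)*(-87) = (17/3 + 676/3)*(-87) = 231*(-87) = -20097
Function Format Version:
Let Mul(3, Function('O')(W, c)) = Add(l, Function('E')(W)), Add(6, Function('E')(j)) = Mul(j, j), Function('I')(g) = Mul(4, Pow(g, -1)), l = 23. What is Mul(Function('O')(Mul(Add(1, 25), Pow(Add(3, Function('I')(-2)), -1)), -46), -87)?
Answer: -20097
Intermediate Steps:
Function('E')(j) = Add(-6, Pow(j, 2)) (Function('E')(j) = Add(-6, Mul(j, j)) = Add(-6, Pow(j, 2)))
Function('O')(W, c) = Add(Rational(17, 3), Mul(Rational(1, 3), Pow(W, 2))) (Function('O')(W, c) = Mul(Rational(1, 3), Add(23, Add(-6, Pow(W, 2)))) = Mul(Rational(1, 3), Add(17, Pow(W, 2))) = Add(Rational(17, 3), Mul(Rational(1, 3), Pow(W, 2))))
Mul(Function('O')(Mul(Add(1, 25), Pow(Add(3, Function('I')(-2)), -1)), -46), -87) = Mul(Add(Rational(17, 3), Mul(Rational(1, 3), Pow(Mul(Add(1, 25), Pow(Add(3, Mul(4, Pow(-2, -1))), -1)), 2))), -87) = Mul(Add(Rational(17, 3), Mul(Rational(1, 3), Pow(Mul(26, Pow(Add(3, Mul(4, Rational(-1, 2))), -1)), 2))), -87) = Mul(Add(Rational(17, 3), Mul(Rational(1, 3), Pow(Mul(26, Pow(Add(3, -2), -1)), 2))), -87) = Mul(Add(Rational(17, 3), Mul(Rational(1, 3), Pow(Mul(26, Pow(1, -1)), 2))), -87) = Mul(Add(Rational(17, 3), Mul(Rational(1, 3), Pow(Mul(26, 1), 2))), -87) = Mul(Add(Rational(17, 3), Mul(Rational(1, 3), Pow(26, 2))), -87) = Mul(Add(Rational(17, 3), Mul(Rational(1, 3), 676)), -87) = Mul(Add(Rational(17, 3), Rational(676, 3)), -87) = Mul(231, -87) = -20097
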